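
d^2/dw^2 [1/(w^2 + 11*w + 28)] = 2*(-w^2 - 11*w + (2*w + 11)^2 - 28)/(w^2 + 11*w + 28)^3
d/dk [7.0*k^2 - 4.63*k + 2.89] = 14.0*k - 4.63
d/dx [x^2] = 2*x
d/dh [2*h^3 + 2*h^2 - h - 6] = 6*h^2 + 4*h - 1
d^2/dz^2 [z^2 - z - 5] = 2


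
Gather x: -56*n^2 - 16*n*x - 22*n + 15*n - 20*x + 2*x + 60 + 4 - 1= -56*n^2 - 7*n + x*(-16*n - 18) + 63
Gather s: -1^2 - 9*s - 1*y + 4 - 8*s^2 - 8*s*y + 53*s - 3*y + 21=-8*s^2 + s*(44 - 8*y) - 4*y + 24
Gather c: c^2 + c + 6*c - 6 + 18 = c^2 + 7*c + 12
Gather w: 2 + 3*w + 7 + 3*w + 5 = 6*w + 14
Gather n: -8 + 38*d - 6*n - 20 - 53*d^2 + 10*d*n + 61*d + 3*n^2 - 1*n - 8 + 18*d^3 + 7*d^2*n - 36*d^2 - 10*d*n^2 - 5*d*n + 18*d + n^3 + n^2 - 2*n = 18*d^3 - 89*d^2 + 117*d + n^3 + n^2*(4 - 10*d) + n*(7*d^2 + 5*d - 9) - 36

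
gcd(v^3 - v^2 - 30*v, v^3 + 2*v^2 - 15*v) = v^2 + 5*v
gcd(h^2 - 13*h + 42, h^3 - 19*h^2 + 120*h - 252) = h^2 - 13*h + 42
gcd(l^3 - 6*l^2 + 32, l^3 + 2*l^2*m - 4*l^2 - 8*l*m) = l - 4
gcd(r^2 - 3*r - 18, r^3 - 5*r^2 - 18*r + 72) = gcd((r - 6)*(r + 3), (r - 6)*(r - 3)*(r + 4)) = r - 6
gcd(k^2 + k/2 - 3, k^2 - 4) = k + 2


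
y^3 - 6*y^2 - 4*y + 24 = (y - 6)*(y - 2)*(y + 2)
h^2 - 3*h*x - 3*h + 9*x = (h - 3)*(h - 3*x)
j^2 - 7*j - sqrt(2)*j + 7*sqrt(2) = (j - 7)*(j - sqrt(2))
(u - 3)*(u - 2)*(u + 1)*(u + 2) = u^4 - 2*u^3 - 7*u^2 + 8*u + 12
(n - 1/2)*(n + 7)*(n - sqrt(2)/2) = n^3 - sqrt(2)*n^2/2 + 13*n^2/2 - 13*sqrt(2)*n/4 - 7*n/2 + 7*sqrt(2)/4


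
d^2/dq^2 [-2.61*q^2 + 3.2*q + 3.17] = -5.22000000000000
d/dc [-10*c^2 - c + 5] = -20*c - 1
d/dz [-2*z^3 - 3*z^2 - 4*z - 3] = -6*z^2 - 6*z - 4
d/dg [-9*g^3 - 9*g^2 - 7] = 9*g*(-3*g - 2)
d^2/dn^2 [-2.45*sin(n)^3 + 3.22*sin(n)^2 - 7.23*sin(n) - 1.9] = 9.0675*sin(n) - 5.5125*sin(3*n) + 6.44*cos(2*n)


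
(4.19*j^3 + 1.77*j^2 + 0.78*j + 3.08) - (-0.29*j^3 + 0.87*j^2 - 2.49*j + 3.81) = 4.48*j^3 + 0.9*j^2 + 3.27*j - 0.73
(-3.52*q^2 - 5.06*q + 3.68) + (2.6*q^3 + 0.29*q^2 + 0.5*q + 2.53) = 2.6*q^3 - 3.23*q^2 - 4.56*q + 6.21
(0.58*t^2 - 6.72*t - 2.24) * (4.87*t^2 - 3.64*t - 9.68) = 2.8246*t^4 - 34.8376*t^3 + 7.9376*t^2 + 73.2032*t + 21.6832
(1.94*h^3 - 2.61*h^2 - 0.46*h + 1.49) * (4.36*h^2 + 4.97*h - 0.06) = 8.4584*h^5 - 1.7378*h^4 - 15.0937*h^3 + 4.3668*h^2 + 7.4329*h - 0.0894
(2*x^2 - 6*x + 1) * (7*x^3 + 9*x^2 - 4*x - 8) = 14*x^5 - 24*x^4 - 55*x^3 + 17*x^2 + 44*x - 8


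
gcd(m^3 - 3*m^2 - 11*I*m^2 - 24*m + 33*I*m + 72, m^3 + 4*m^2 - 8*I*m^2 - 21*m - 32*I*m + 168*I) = m^2 + m*(-3 - 8*I) + 24*I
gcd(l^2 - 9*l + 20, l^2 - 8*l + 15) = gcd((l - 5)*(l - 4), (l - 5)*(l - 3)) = l - 5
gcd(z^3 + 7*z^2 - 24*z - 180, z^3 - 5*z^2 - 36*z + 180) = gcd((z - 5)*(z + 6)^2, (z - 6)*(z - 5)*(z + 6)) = z^2 + z - 30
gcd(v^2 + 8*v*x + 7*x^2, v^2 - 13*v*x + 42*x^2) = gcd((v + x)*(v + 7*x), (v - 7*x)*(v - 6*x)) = 1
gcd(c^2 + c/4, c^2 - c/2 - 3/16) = c + 1/4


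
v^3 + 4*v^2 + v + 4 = (v + 4)*(v - I)*(v + I)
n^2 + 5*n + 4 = (n + 1)*(n + 4)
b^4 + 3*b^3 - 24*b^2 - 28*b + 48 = (b - 4)*(b - 1)*(b + 2)*(b + 6)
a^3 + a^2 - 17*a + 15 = (a - 3)*(a - 1)*(a + 5)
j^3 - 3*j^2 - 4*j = j*(j - 4)*(j + 1)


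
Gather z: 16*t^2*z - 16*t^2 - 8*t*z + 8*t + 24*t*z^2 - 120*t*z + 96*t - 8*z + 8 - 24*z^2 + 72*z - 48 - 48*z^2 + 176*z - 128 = -16*t^2 + 104*t + z^2*(24*t - 72) + z*(16*t^2 - 128*t + 240) - 168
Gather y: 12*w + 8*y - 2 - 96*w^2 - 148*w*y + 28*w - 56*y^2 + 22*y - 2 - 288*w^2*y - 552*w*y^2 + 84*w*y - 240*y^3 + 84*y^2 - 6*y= -96*w^2 + 40*w - 240*y^3 + y^2*(28 - 552*w) + y*(-288*w^2 - 64*w + 24) - 4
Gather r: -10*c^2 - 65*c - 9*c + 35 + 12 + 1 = -10*c^2 - 74*c + 48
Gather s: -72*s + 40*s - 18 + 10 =-32*s - 8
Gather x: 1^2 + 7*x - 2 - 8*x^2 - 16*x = -8*x^2 - 9*x - 1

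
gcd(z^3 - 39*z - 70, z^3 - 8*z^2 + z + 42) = z^2 - 5*z - 14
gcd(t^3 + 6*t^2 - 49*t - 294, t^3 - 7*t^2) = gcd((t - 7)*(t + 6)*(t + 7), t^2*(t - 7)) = t - 7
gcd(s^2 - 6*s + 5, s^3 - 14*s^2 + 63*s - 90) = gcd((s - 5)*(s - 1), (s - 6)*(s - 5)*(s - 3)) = s - 5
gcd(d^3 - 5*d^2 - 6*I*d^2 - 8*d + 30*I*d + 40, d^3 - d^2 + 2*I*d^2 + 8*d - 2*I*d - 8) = d - 2*I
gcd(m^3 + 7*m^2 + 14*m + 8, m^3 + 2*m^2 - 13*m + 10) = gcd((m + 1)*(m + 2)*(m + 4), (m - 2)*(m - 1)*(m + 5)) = 1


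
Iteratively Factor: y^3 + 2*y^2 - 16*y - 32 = (y + 4)*(y^2 - 2*y - 8) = (y + 2)*(y + 4)*(y - 4)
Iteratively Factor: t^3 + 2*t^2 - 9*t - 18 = (t - 3)*(t^2 + 5*t + 6) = (t - 3)*(t + 2)*(t + 3)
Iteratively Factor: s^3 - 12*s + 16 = (s - 2)*(s^2 + 2*s - 8) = (s - 2)*(s + 4)*(s - 2)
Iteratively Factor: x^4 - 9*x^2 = (x + 3)*(x^3 - 3*x^2) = x*(x + 3)*(x^2 - 3*x) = x^2*(x + 3)*(x - 3)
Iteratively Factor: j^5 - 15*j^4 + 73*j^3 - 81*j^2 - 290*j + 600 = (j - 5)*(j^4 - 10*j^3 + 23*j^2 + 34*j - 120) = (j - 5)^2*(j^3 - 5*j^2 - 2*j + 24) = (j - 5)^2*(j - 4)*(j^2 - j - 6) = (j - 5)^2*(j - 4)*(j + 2)*(j - 3)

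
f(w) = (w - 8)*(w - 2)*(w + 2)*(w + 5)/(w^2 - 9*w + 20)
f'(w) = (9 - 2*w)*(w - 8)*(w - 2)*(w + 2)*(w + 5)/(w^2 - 9*w + 20)^2 + (w - 8)*(w - 2)*(w + 2)/(w^2 - 9*w + 20) + (w - 8)*(w - 2)*(w + 5)/(w^2 - 9*w + 20) + (w - 8)*(w + 2)*(w + 5)/(w^2 - 9*w + 20) + (w - 2)*(w + 2)*(w + 5)/(w^2 - 9*w + 20)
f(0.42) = 9.58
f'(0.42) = 3.17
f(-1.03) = 3.47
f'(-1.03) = 4.19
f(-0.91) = 3.98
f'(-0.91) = 4.30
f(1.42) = 9.07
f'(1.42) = -6.90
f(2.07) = -2.11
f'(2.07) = -32.45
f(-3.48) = -2.23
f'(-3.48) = 0.08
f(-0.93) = 3.90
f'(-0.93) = 4.28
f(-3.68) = -2.21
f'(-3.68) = -0.32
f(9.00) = 53.90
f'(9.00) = 46.10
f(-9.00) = 28.77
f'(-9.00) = -11.34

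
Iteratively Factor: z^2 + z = (z)*(z + 1)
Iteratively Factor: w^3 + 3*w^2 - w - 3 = (w + 3)*(w^2 - 1) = (w + 1)*(w + 3)*(w - 1)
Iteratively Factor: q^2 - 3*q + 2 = (q - 2)*(q - 1)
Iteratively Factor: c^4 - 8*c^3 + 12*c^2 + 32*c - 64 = (c - 4)*(c^3 - 4*c^2 - 4*c + 16) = (c - 4)^2*(c^2 - 4) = (c - 4)^2*(c + 2)*(c - 2)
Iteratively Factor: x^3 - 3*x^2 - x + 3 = (x + 1)*(x^2 - 4*x + 3) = (x - 1)*(x + 1)*(x - 3)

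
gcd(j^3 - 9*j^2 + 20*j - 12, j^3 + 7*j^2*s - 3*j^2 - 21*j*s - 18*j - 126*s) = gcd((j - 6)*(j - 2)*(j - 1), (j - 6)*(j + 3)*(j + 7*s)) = j - 6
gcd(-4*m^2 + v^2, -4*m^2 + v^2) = -4*m^2 + v^2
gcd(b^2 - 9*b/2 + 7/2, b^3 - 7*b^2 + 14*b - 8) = b - 1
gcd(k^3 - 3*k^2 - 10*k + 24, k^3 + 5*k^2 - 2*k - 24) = k^2 + k - 6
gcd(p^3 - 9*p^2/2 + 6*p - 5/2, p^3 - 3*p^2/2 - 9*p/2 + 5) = p^2 - 7*p/2 + 5/2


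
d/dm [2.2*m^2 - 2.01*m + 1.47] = 4.4*m - 2.01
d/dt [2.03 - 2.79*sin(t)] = -2.79*cos(t)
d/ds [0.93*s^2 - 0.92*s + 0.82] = 1.86*s - 0.92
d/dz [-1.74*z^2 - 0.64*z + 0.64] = -3.48*z - 0.64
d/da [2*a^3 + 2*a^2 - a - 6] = 6*a^2 + 4*a - 1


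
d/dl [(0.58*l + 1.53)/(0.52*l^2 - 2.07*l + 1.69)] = (-0.3016*l^2 - 1.5912*l + 4.1473)/(0.2704*l^4 - 2.1528*l^3 + 6.0425*l^2 - 6.9966*l + 2.8561)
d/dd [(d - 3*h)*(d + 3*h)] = 2*d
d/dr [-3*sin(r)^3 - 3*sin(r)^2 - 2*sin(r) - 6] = (-6*sin(r) + 9*cos(r)^2 - 11)*cos(r)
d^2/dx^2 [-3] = 0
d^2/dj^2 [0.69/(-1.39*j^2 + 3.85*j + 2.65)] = (-2.666298*j^2 + 7.38507*j + 0.69*(2.78*j - 3.85)*(5.56*j - 7.7) + 5.08323)/(-1.39*j^2 + 3.85*j + 2.65)^3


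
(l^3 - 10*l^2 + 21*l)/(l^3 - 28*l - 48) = l*(-l^2 + 10*l - 21)/(-l^3 + 28*l + 48)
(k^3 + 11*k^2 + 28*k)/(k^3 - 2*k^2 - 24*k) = (k + 7)/(k - 6)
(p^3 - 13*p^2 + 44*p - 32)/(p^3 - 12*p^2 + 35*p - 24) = (p - 4)/(p - 3)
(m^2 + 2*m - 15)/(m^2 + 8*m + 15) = (m - 3)/(m + 3)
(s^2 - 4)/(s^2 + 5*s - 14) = (s + 2)/(s + 7)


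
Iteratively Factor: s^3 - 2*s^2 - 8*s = (s - 4)*(s^2 + 2*s) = (s - 4)*(s + 2)*(s)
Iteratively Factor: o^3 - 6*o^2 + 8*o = (o - 2)*(o^2 - 4*o) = o*(o - 2)*(o - 4)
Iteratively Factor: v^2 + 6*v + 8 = (v + 2)*(v + 4)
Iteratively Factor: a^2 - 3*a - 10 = (a + 2)*(a - 5)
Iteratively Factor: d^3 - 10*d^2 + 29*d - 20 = (d - 1)*(d^2 - 9*d + 20) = (d - 5)*(d - 1)*(d - 4)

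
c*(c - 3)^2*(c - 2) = c^4 - 8*c^3 + 21*c^2 - 18*c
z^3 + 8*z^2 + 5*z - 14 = (z - 1)*(z + 2)*(z + 7)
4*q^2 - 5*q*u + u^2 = (-4*q + u)*(-q + u)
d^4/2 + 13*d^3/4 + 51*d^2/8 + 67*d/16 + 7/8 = (d/2 + 1)*(d + 1/2)^2*(d + 7/2)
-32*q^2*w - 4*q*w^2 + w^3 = w*(-8*q + w)*(4*q + w)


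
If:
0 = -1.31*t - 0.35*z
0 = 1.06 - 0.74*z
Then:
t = -0.38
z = 1.43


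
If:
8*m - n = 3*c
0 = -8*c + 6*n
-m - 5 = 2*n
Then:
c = -120/77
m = -65/77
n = -160/77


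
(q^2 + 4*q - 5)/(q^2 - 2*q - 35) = (q - 1)/(q - 7)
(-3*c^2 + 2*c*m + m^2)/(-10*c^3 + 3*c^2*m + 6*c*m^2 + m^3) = (3*c + m)/(10*c^2 + 7*c*m + m^2)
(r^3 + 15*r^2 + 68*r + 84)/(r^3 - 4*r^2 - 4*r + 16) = (r^2 + 13*r + 42)/(r^2 - 6*r + 8)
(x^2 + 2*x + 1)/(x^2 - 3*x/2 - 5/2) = 2*(x + 1)/(2*x - 5)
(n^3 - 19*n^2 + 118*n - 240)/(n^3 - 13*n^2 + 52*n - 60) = (n - 8)/(n - 2)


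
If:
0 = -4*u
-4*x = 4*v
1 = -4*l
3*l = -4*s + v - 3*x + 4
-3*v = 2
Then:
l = -1/4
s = 25/48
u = 0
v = -2/3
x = 2/3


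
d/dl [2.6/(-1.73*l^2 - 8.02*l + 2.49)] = (8.996*l + 20.852)/(1.73*l^2 + 8.02*l - 2.49)^2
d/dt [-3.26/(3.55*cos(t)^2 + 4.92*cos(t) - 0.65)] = -(23.146*cos(t) + 16.0392)*sin(t)/(3.55*cos(t)^2 + 4.92*cos(t) - 0.65)^2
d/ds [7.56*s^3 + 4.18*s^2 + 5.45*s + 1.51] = 22.68*s^2 + 8.36*s + 5.45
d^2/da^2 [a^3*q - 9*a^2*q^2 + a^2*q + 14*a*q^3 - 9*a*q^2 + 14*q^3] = 2*q*(3*a - 9*q + 1)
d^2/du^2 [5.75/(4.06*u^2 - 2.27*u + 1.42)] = (-189.5614*u^2 + 105.9863*u + 5.75*(8.12*u - 2.27)*(16.24*u - 4.54) - 66.2998)/(4.06*u^2 - 2.27*u + 1.42)^3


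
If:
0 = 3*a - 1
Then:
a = 1/3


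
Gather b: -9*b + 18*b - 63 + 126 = 9*b + 63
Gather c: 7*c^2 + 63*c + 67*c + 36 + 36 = 7*c^2 + 130*c + 72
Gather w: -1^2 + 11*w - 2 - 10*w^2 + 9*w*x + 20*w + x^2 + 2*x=-10*w^2 + w*(9*x + 31) + x^2 + 2*x - 3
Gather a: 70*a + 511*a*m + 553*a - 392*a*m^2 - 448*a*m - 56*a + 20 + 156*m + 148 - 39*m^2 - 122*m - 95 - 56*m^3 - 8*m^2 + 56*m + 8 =a*(-392*m^2 + 63*m + 567) - 56*m^3 - 47*m^2 + 90*m + 81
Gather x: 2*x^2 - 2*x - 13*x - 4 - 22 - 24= 2*x^2 - 15*x - 50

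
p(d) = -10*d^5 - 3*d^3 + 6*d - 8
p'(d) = -50*d^4 - 9*d^2 + 6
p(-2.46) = 922.80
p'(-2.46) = -1879.56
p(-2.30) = 658.34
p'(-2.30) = -1440.82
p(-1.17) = 11.71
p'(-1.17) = -100.01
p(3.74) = -7459.92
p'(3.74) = -9902.54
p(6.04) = -81019.60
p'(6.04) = -66867.69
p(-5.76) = 63934.13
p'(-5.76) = -55330.26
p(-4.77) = 24983.00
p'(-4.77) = -26083.50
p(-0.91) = -4.96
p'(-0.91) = -35.74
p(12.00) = -2493440.00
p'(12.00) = -1038090.00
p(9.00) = -592631.00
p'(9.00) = -328773.00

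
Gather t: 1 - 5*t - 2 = -5*t - 1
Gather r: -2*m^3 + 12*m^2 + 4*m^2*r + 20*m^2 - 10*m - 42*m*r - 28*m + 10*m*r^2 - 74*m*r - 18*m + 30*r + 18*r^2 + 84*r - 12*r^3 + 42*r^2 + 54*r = -2*m^3 + 32*m^2 - 56*m - 12*r^3 + r^2*(10*m + 60) + r*(4*m^2 - 116*m + 168)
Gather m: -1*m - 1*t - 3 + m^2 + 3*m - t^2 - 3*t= m^2 + 2*m - t^2 - 4*t - 3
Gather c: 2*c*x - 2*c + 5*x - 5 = c*(2*x - 2) + 5*x - 5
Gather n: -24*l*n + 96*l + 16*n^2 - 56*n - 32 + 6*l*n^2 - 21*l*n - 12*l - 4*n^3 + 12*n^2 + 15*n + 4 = 84*l - 4*n^3 + n^2*(6*l + 28) + n*(-45*l - 41) - 28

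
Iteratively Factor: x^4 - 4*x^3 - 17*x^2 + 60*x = (x + 4)*(x^3 - 8*x^2 + 15*x) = x*(x + 4)*(x^2 - 8*x + 15) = x*(x - 3)*(x + 4)*(x - 5)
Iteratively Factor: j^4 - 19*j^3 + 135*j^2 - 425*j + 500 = (j - 4)*(j^3 - 15*j^2 + 75*j - 125) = (j - 5)*(j - 4)*(j^2 - 10*j + 25) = (j - 5)^2*(j - 4)*(j - 5)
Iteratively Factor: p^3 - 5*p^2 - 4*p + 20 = (p + 2)*(p^2 - 7*p + 10) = (p - 5)*(p + 2)*(p - 2)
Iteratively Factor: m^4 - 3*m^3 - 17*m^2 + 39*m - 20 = (m - 1)*(m^3 - 2*m^2 - 19*m + 20) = (m - 5)*(m - 1)*(m^2 + 3*m - 4) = (m - 5)*(m - 1)*(m + 4)*(m - 1)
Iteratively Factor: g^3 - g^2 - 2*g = (g + 1)*(g^2 - 2*g) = (g - 2)*(g + 1)*(g)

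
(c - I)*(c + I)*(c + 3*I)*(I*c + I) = I*c^4 - 3*c^3 + I*c^3 - 3*c^2 + I*c^2 - 3*c + I*c - 3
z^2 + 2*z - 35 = (z - 5)*(z + 7)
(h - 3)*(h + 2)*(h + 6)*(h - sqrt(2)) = h^4 - sqrt(2)*h^3 + 5*h^3 - 12*h^2 - 5*sqrt(2)*h^2 - 36*h + 12*sqrt(2)*h + 36*sqrt(2)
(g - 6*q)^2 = g^2 - 12*g*q + 36*q^2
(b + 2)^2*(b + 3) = b^3 + 7*b^2 + 16*b + 12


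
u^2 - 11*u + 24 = (u - 8)*(u - 3)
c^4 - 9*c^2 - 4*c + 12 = (c - 3)*(c - 1)*(c + 2)^2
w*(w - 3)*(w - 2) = w^3 - 5*w^2 + 6*w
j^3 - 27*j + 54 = (j - 3)^2*(j + 6)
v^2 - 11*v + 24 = (v - 8)*(v - 3)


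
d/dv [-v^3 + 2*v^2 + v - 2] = -3*v^2 + 4*v + 1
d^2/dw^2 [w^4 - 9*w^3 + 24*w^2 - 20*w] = 12*w^2 - 54*w + 48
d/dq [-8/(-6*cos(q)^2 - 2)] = 48*sin(2*q)/(3*cos(2*q) + 5)^2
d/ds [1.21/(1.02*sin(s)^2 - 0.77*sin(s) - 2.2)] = (0.9317 - 2.4684*sin(s))*cos(s)/(-1.02*sin(s)^2 + 0.77*sin(s) + 2.2)^2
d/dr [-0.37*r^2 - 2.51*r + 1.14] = -0.74*r - 2.51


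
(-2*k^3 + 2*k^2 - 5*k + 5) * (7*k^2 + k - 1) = -14*k^5 + 12*k^4 - 31*k^3 + 28*k^2 + 10*k - 5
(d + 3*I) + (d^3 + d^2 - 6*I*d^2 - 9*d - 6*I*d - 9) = d^3 + d^2 - 6*I*d^2 - 8*d - 6*I*d - 9 + 3*I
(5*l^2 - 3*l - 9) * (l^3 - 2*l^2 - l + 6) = 5*l^5 - 13*l^4 - 8*l^3 + 51*l^2 - 9*l - 54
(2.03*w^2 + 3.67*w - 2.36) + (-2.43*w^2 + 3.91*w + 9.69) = -0.4*w^2 + 7.58*w + 7.33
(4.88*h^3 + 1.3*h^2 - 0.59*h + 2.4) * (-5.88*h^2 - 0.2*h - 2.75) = -28.6944*h^5 - 8.62*h^4 - 10.2108*h^3 - 17.569*h^2 + 1.1425*h - 6.6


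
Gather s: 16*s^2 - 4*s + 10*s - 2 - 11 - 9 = 16*s^2 + 6*s - 22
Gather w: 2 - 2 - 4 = -4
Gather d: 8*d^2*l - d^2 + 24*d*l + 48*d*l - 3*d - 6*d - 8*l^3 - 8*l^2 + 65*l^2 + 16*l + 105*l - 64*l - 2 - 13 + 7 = d^2*(8*l - 1) + d*(72*l - 9) - 8*l^3 + 57*l^2 + 57*l - 8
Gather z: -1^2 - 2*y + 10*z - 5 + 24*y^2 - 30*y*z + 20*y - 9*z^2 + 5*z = 24*y^2 + 18*y - 9*z^2 + z*(15 - 30*y) - 6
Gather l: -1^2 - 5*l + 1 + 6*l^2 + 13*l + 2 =6*l^2 + 8*l + 2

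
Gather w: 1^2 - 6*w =1 - 6*w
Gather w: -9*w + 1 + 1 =2 - 9*w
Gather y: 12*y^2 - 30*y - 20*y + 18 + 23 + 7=12*y^2 - 50*y + 48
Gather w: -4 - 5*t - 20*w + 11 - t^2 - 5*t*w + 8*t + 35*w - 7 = -t^2 + 3*t + w*(15 - 5*t)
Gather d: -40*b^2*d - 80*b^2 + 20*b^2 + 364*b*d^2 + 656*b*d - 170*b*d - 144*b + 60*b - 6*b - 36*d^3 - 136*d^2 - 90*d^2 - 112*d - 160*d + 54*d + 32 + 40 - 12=-60*b^2 - 90*b - 36*d^3 + d^2*(364*b - 226) + d*(-40*b^2 + 486*b - 218) + 60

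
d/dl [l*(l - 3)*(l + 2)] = 3*l^2 - 2*l - 6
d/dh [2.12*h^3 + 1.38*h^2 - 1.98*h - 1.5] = 6.36*h^2 + 2.76*h - 1.98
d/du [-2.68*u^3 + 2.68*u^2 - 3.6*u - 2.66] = -8.04*u^2 + 5.36*u - 3.6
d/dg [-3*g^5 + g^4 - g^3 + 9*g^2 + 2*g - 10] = -15*g^4 + 4*g^3 - 3*g^2 + 18*g + 2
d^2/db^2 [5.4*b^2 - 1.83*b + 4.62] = 10.8000000000000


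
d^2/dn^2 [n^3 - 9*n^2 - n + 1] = 6*n - 18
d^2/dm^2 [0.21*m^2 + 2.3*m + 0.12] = 0.420000000000000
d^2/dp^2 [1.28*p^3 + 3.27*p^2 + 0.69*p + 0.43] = 7.68*p + 6.54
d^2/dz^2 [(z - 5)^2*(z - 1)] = 6*z - 22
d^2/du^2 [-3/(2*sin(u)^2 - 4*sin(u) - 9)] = 12*(-4*sin(u)^4 + 6*sin(u)^3 - 16*sin(u)^2 - 3*sin(u) + 17)/(4*sin(u) + cos(2*u) + 8)^3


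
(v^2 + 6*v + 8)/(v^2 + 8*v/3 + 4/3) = 3*(v + 4)/(3*v + 2)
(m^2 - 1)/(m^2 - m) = (m + 1)/m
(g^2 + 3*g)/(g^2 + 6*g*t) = (g + 3)/(g + 6*t)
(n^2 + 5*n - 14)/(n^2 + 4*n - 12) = (n + 7)/(n + 6)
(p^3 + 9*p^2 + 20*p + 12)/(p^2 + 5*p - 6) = (p^2 + 3*p + 2)/(p - 1)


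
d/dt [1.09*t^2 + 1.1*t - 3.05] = 2.18*t + 1.1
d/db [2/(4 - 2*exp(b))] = exp(b)/(exp(b) - 2)^2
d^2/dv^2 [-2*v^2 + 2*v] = -4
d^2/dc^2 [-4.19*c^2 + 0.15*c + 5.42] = -8.38000000000000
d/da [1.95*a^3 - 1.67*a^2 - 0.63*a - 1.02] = 5.85*a^2 - 3.34*a - 0.63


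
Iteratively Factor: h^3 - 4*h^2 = (h)*(h^2 - 4*h) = h*(h - 4)*(h)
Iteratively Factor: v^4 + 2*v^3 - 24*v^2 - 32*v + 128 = (v - 4)*(v^3 + 6*v^2 - 32) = (v - 4)*(v + 4)*(v^2 + 2*v - 8) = (v - 4)*(v + 4)^2*(v - 2)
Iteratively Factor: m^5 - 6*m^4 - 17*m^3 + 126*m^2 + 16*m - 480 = (m - 4)*(m^4 - 2*m^3 - 25*m^2 + 26*m + 120) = (m - 5)*(m - 4)*(m^3 + 3*m^2 - 10*m - 24) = (m - 5)*(m - 4)*(m - 3)*(m^2 + 6*m + 8) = (m - 5)*(m - 4)*(m - 3)*(m + 2)*(m + 4)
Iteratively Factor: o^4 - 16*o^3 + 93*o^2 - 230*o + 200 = (o - 4)*(o^3 - 12*o^2 + 45*o - 50) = (o - 4)*(o - 2)*(o^2 - 10*o + 25) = (o - 5)*(o - 4)*(o - 2)*(o - 5)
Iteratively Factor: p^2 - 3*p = (p)*(p - 3)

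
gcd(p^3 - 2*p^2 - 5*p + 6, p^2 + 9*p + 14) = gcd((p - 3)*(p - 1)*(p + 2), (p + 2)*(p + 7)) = p + 2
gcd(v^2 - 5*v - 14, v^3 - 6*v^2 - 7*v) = v - 7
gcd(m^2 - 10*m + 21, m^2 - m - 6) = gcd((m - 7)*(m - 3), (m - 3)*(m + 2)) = m - 3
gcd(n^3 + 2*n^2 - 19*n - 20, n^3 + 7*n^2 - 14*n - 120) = n^2 + n - 20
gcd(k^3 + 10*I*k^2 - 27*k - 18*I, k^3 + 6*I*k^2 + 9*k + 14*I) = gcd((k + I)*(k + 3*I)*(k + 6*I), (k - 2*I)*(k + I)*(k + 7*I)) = k + I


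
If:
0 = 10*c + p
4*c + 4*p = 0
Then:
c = 0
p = 0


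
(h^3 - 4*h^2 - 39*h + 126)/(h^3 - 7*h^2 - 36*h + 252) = (h - 3)/(h - 6)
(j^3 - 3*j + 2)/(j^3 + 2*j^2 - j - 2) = (j - 1)/(j + 1)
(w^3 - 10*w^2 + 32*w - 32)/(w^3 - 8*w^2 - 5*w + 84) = (w^2 - 6*w + 8)/(w^2 - 4*w - 21)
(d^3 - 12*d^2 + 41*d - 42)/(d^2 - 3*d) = d - 9 + 14/d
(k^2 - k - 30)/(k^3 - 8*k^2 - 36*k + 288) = (k + 5)/(k^2 - 2*k - 48)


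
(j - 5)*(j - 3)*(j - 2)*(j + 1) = j^4 - 9*j^3 + 21*j^2 + j - 30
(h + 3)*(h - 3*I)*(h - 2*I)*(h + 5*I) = h^4 + 3*h^3 + 19*h^2 + 57*h - 30*I*h - 90*I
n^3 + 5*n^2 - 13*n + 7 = (n - 1)^2*(n + 7)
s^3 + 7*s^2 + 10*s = s*(s + 2)*(s + 5)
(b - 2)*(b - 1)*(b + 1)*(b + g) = b^4 + b^3*g - 2*b^3 - 2*b^2*g - b^2 - b*g + 2*b + 2*g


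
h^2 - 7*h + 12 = (h - 4)*(h - 3)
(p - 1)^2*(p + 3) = p^3 + p^2 - 5*p + 3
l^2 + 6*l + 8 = (l + 2)*(l + 4)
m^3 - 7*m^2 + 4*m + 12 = (m - 6)*(m - 2)*(m + 1)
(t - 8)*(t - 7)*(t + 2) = t^3 - 13*t^2 + 26*t + 112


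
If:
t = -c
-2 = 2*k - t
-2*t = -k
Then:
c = 2/3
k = -4/3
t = -2/3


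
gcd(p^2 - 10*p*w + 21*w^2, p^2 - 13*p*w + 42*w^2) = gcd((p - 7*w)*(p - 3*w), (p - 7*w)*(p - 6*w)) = p - 7*w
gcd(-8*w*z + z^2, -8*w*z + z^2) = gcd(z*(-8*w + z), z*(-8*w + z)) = -8*w*z + z^2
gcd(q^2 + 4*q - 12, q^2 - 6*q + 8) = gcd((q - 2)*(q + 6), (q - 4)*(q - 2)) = q - 2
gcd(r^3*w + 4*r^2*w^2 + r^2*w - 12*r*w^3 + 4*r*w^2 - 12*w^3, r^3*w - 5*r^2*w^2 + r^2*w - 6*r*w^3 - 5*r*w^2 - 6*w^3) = r*w + w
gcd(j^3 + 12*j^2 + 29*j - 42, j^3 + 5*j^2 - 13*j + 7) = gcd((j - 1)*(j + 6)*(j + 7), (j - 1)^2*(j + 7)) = j^2 + 6*j - 7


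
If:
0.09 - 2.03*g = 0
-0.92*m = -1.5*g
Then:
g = 0.04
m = 0.07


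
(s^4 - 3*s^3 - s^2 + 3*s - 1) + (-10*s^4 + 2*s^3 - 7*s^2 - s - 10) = -9*s^4 - s^3 - 8*s^2 + 2*s - 11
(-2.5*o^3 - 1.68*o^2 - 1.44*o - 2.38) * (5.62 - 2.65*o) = 6.625*o^4 - 9.598*o^3 - 5.6256*o^2 - 1.7858*o - 13.3756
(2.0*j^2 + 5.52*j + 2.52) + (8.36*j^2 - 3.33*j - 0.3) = 10.36*j^2 + 2.19*j + 2.22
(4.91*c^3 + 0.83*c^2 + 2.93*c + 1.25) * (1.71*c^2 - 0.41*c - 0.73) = 8.3961*c^5 - 0.5938*c^4 + 1.0857*c^3 + 0.3303*c^2 - 2.6514*c - 0.9125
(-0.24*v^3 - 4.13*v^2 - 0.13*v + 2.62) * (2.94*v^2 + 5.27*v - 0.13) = -0.7056*v^5 - 13.407*v^4 - 22.1161*v^3 + 7.5546*v^2 + 13.8243*v - 0.3406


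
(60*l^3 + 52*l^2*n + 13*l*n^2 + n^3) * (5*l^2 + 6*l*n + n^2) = 300*l^5 + 620*l^4*n + 437*l^3*n^2 + 135*l^2*n^3 + 19*l*n^4 + n^5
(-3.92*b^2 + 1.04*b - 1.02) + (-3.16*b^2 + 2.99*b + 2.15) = -7.08*b^2 + 4.03*b + 1.13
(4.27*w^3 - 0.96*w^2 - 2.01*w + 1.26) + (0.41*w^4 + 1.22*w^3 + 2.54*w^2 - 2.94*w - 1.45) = 0.41*w^4 + 5.49*w^3 + 1.58*w^2 - 4.95*w - 0.19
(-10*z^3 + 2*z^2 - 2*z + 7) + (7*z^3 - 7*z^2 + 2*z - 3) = -3*z^3 - 5*z^2 + 4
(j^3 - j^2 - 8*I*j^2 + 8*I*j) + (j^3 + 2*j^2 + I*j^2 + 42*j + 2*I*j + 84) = 2*j^3 + j^2 - 7*I*j^2 + 42*j + 10*I*j + 84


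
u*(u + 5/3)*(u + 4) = u^3 + 17*u^2/3 + 20*u/3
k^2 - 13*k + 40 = (k - 8)*(k - 5)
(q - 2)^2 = q^2 - 4*q + 4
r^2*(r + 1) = r^3 + r^2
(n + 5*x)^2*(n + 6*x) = n^3 + 16*n^2*x + 85*n*x^2 + 150*x^3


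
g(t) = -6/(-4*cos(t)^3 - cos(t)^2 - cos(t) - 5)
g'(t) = -6*(-12*sin(t)*cos(t)^2 - 2*sin(t)*cos(t) - sin(t))/(-4*cos(t)^3 - cos(t)^2 - cos(t) - 5)^2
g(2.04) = 1.37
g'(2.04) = 0.71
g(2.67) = 2.89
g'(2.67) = 5.54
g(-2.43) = 1.95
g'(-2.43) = -2.63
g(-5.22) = 0.97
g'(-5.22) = 0.66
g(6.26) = 0.55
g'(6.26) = -0.02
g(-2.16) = 1.48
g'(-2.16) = -1.08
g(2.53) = 2.26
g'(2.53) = 3.62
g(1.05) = 0.96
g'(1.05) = 0.66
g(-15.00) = 1.96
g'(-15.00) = -2.66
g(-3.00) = 5.41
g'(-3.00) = -7.42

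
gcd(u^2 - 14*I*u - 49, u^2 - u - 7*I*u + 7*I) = u - 7*I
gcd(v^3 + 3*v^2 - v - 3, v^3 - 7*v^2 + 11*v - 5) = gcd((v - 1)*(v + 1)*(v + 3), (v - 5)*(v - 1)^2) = v - 1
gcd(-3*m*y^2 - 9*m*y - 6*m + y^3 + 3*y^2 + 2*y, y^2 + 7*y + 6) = y + 1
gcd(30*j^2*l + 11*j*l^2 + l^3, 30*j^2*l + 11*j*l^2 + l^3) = 30*j^2*l + 11*j*l^2 + l^3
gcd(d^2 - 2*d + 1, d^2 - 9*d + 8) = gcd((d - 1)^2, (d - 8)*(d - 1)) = d - 1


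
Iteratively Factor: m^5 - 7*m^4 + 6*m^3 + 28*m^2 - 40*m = (m - 5)*(m^4 - 2*m^3 - 4*m^2 + 8*m) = m*(m - 5)*(m^3 - 2*m^2 - 4*m + 8) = m*(m - 5)*(m - 2)*(m^2 - 4) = m*(m - 5)*(m - 2)^2*(m + 2)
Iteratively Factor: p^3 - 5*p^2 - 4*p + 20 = (p - 5)*(p^2 - 4) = (p - 5)*(p + 2)*(p - 2)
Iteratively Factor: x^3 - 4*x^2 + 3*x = (x - 3)*(x^2 - x) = (x - 3)*(x - 1)*(x)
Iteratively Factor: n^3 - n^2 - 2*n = (n)*(n^2 - n - 2) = n*(n + 1)*(n - 2)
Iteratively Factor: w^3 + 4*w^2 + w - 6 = (w + 3)*(w^2 + w - 2) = (w + 2)*(w + 3)*(w - 1)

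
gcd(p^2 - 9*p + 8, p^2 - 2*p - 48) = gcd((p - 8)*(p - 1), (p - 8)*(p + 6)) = p - 8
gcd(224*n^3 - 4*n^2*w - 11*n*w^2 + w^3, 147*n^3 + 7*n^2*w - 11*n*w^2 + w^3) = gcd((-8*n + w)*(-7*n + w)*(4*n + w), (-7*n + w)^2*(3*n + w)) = -7*n + w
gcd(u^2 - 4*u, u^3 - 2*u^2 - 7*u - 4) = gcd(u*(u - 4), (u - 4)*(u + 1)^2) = u - 4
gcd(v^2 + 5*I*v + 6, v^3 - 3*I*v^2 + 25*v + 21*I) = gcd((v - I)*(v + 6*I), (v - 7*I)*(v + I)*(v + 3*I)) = 1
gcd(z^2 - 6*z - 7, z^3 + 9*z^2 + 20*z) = 1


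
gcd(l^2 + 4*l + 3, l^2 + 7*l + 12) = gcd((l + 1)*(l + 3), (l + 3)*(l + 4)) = l + 3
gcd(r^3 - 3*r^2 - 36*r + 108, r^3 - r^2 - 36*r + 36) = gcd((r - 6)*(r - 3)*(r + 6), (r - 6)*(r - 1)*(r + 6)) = r^2 - 36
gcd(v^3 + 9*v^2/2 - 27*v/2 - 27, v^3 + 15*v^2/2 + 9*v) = v^2 + 15*v/2 + 9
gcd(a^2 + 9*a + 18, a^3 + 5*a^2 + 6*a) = a + 3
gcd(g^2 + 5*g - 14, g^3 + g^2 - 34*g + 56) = g^2 + 5*g - 14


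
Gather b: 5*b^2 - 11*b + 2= 5*b^2 - 11*b + 2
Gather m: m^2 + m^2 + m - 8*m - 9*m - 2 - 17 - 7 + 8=2*m^2 - 16*m - 18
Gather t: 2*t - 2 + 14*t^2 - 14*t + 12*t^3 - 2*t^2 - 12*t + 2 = 12*t^3 + 12*t^2 - 24*t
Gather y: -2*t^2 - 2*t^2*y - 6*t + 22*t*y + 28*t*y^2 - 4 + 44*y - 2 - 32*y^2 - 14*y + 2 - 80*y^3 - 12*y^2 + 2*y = -2*t^2 - 6*t - 80*y^3 + y^2*(28*t - 44) + y*(-2*t^2 + 22*t + 32) - 4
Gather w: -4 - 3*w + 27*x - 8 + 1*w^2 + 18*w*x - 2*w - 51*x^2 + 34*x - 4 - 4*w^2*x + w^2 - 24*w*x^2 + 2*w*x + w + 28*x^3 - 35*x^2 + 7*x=w^2*(2 - 4*x) + w*(-24*x^2 + 20*x - 4) + 28*x^3 - 86*x^2 + 68*x - 16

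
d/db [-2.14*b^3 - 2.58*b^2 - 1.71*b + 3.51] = -6.42*b^2 - 5.16*b - 1.71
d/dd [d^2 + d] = 2*d + 1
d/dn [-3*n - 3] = -3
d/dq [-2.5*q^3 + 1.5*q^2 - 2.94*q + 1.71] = -7.5*q^2 + 3.0*q - 2.94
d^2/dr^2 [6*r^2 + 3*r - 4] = 12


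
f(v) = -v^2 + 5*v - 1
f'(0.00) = 5.00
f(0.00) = -1.00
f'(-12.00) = 29.00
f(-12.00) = -205.00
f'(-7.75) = 20.50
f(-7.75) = -99.81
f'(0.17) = 4.66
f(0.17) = -0.18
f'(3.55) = -2.10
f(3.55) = 4.15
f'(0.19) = 4.62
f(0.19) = -0.09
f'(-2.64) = 10.28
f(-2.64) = -21.17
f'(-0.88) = 6.76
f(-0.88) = -6.17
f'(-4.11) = 13.22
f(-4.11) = -38.44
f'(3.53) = -2.06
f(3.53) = 4.19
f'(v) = 5 - 2*v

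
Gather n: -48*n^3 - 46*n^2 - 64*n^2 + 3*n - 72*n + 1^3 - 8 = -48*n^3 - 110*n^2 - 69*n - 7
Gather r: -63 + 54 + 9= 0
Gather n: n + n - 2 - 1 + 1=2*n - 2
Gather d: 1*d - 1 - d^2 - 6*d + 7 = -d^2 - 5*d + 6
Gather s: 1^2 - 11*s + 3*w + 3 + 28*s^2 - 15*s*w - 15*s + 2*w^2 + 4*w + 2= 28*s^2 + s*(-15*w - 26) + 2*w^2 + 7*w + 6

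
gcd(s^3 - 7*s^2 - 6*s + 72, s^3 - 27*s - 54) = s^2 - 3*s - 18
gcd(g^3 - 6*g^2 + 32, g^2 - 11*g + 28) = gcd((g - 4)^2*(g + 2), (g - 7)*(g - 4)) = g - 4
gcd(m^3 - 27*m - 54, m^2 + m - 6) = m + 3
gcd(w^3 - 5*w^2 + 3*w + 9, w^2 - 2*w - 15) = 1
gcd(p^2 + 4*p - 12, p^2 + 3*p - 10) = p - 2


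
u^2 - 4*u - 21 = (u - 7)*(u + 3)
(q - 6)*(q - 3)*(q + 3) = q^3 - 6*q^2 - 9*q + 54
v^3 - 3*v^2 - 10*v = v*(v - 5)*(v + 2)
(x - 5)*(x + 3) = x^2 - 2*x - 15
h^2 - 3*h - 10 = (h - 5)*(h + 2)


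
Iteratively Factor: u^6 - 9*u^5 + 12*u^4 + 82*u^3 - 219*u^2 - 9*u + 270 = (u - 5)*(u^5 - 4*u^4 - 8*u^3 + 42*u^2 - 9*u - 54) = (u - 5)*(u - 3)*(u^4 - u^3 - 11*u^2 + 9*u + 18) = (u - 5)*(u - 3)*(u - 2)*(u^3 + u^2 - 9*u - 9) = (u - 5)*(u - 3)*(u - 2)*(u + 1)*(u^2 - 9) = (u - 5)*(u - 3)^2*(u - 2)*(u + 1)*(u + 3)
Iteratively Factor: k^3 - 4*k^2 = (k)*(k^2 - 4*k) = k*(k - 4)*(k)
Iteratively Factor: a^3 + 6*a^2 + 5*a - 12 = (a + 3)*(a^2 + 3*a - 4) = (a - 1)*(a + 3)*(a + 4)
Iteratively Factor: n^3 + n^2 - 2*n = (n + 2)*(n^2 - n) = n*(n + 2)*(n - 1)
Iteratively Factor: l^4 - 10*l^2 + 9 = (l + 3)*(l^3 - 3*l^2 - l + 3) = (l - 1)*(l + 3)*(l^2 - 2*l - 3) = (l - 3)*(l - 1)*(l + 3)*(l + 1)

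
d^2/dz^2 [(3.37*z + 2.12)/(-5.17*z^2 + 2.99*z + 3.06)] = ((3.37*z + 2.12)*(10.34*z - 2.99)*(20.68*z - 5.98) + (104.5374*z + 1.7682)*(-5.17*z^2 + 2.99*z + 3.06))/(-5.17*z^2 + 2.99*z + 3.06)^3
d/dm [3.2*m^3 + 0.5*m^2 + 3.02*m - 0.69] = 9.6*m^2 + 1.0*m + 3.02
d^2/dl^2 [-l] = 0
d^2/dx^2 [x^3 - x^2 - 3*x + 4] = 6*x - 2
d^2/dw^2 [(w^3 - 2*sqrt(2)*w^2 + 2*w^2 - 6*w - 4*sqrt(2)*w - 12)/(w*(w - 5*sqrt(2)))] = 12*(sqrt(2)*w^3 + 4*w^3 - 6*w^2 + 30*sqrt(2)*w - 100)/(w^3*(w^3 - 15*sqrt(2)*w^2 + 150*w - 250*sqrt(2)))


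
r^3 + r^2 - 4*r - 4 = (r - 2)*(r + 1)*(r + 2)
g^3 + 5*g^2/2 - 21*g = g*(g - 7/2)*(g + 6)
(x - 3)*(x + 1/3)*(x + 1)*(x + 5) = x^4 + 10*x^3/3 - 12*x^2 - 58*x/3 - 5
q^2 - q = q*(q - 1)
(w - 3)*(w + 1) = w^2 - 2*w - 3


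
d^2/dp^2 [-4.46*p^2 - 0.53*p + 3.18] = -8.92000000000000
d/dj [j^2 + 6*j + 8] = 2*j + 6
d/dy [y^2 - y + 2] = 2*y - 1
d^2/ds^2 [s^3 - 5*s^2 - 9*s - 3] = 6*s - 10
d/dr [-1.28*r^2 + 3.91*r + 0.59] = 3.91 - 2.56*r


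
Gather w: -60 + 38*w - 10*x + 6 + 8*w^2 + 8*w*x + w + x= 8*w^2 + w*(8*x + 39) - 9*x - 54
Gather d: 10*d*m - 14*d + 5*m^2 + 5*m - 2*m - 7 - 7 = d*(10*m - 14) + 5*m^2 + 3*m - 14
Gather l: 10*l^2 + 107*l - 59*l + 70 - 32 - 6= 10*l^2 + 48*l + 32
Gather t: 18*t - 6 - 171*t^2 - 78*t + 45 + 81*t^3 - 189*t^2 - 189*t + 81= 81*t^3 - 360*t^2 - 249*t + 120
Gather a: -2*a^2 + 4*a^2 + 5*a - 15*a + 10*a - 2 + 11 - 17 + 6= 2*a^2 - 2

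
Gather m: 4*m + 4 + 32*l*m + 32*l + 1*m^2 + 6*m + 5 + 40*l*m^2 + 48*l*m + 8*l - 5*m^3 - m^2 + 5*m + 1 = 40*l*m^2 + 40*l - 5*m^3 + m*(80*l + 15) + 10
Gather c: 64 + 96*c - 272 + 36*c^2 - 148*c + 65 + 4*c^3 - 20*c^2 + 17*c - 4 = 4*c^3 + 16*c^2 - 35*c - 147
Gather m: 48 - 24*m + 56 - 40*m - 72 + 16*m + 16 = 48 - 48*m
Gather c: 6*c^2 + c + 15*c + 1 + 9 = 6*c^2 + 16*c + 10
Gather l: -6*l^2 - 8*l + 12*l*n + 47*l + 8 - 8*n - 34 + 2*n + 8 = -6*l^2 + l*(12*n + 39) - 6*n - 18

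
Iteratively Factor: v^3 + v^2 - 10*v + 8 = (v - 2)*(v^2 + 3*v - 4) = (v - 2)*(v - 1)*(v + 4)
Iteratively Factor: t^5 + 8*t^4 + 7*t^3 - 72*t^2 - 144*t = (t + 4)*(t^4 + 4*t^3 - 9*t^2 - 36*t) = (t - 3)*(t + 4)*(t^3 + 7*t^2 + 12*t) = t*(t - 3)*(t + 4)*(t^2 + 7*t + 12) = t*(t - 3)*(t + 4)^2*(t + 3)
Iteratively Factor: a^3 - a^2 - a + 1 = (a - 1)*(a^2 - 1) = (a - 1)*(a + 1)*(a - 1)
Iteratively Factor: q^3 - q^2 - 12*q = (q)*(q^2 - q - 12) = q*(q + 3)*(q - 4)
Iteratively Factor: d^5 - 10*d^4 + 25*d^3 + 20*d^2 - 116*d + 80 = (d + 2)*(d^4 - 12*d^3 + 49*d^2 - 78*d + 40) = (d - 2)*(d + 2)*(d^3 - 10*d^2 + 29*d - 20) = (d - 2)*(d - 1)*(d + 2)*(d^2 - 9*d + 20) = (d - 4)*(d - 2)*(d - 1)*(d + 2)*(d - 5)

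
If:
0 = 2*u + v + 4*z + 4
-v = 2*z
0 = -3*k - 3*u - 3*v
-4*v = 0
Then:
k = 2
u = -2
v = 0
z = 0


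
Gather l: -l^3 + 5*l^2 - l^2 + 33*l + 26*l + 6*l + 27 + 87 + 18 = -l^3 + 4*l^2 + 65*l + 132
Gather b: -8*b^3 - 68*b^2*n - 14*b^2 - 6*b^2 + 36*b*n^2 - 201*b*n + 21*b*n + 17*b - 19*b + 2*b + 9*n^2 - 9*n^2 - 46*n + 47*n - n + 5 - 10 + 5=-8*b^3 + b^2*(-68*n - 20) + b*(36*n^2 - 180*n)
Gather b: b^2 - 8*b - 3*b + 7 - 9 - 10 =b^2 - 11*b - 12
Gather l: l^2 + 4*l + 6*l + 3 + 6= l^2 + 10*l + 9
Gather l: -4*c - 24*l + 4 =-4*c - 24*l + 4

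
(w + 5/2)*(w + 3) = w^2 + 11*w/2 + 15/2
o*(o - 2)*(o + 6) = o^3 + 4*o^2 - 12*o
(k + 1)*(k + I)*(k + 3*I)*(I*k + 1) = I*k^4 - 3*k^3 + I*k^3 - 3*k^2 + I*k^2 - 3*k + I*k - 3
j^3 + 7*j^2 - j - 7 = (j - 1)*(j + 1)*(j + 7)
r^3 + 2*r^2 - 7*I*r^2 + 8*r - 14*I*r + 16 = (r + 2)*(r - 8*I)*(r + I)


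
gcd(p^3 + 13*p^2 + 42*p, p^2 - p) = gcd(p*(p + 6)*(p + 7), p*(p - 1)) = p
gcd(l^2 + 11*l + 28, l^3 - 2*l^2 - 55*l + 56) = l + 7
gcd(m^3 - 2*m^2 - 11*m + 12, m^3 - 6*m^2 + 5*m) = m - 1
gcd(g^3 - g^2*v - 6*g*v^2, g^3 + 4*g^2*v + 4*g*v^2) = g^2 + 2*g*v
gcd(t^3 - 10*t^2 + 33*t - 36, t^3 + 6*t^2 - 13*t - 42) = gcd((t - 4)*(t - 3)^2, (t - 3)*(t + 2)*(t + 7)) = t - 3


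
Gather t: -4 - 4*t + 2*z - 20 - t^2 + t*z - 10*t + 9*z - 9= -t^2 + t*(z - 14) + 11*z - 33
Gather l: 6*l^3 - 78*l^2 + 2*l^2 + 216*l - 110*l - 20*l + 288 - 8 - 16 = 6*l^3 - 76*l^2 + 86*l + 264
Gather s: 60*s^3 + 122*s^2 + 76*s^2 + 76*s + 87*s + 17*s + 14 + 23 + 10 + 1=60*s^3 + 198*s^2 + 180*s + 48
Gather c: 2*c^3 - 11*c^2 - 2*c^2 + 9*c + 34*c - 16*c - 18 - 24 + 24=2*c^3 - 13*c^2 + 27*c - 18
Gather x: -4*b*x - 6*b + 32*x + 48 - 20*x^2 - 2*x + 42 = -6*b - 20*x^2 + x*(30 - 4*b) + 90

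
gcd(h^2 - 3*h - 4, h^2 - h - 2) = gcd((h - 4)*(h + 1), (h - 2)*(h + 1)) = h + 1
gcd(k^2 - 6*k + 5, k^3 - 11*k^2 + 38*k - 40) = k - 5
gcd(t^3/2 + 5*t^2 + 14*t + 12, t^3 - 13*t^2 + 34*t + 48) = 1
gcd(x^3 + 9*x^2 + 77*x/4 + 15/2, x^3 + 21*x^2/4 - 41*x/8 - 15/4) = x^2 + 13*x/2 + 3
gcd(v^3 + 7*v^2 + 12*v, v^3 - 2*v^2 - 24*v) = v^2 + 4*v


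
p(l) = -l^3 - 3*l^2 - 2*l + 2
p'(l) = -3*l^2 - 6*l - 2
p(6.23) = -368.70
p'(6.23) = -155.82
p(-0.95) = 2.05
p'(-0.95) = 0.99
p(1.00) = -4.00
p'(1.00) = -11.00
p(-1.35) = 1.69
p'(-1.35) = 0.63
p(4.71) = -178.46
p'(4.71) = -96.81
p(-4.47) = 40.31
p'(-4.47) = -35.12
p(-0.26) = 2.33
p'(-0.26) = -0.64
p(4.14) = -128.66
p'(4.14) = -78.26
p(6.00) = -334.00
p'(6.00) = -146.00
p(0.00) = 2.00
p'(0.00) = -2.00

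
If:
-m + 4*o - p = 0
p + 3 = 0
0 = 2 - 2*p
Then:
No Solution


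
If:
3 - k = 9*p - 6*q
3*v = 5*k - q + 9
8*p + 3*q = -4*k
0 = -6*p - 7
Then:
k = 193/54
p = -7/6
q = -134/81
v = 4621/486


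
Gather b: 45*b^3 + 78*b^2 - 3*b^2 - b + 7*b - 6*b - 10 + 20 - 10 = 45*b^3 + 75*b^2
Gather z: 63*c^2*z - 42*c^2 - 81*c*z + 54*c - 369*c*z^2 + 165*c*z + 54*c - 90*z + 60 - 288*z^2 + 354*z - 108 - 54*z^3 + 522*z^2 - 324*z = -42*c^2 + 108*c - 54*z^3 + z^2*(234 - 369*c) + z*(63*c^2 + 84*c - 60) - 48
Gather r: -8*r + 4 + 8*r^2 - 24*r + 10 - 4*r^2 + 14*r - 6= 4*r^2 - 18*r + 8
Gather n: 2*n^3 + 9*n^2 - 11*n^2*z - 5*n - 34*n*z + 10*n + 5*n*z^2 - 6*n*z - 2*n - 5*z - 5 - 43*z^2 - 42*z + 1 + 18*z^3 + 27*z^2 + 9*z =2*n^3 + n^2*(9 - 11*z) + n*(5*z^2 - 40*z + 3) + 18*z^3 - 16*z^2 - 38*z - 4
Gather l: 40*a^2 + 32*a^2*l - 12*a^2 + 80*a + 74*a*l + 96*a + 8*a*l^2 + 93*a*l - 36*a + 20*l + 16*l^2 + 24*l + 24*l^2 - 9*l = 28*a^2 + 140*a + l^2*(8*a + 40) + l*(32*a^2 + 167*a + 35)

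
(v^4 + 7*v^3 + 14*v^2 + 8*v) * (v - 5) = v^5 + 2*v^4 - 21*v^3 - 62*v^2 - 40*v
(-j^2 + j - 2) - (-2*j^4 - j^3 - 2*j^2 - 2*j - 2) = 2*j^4 + j^3 + j^2 + 3*j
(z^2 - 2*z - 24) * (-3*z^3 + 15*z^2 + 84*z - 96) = -3*z^5 + 21*z^4 + 126*z^3 - 624*z^2 - 1824*z + 2304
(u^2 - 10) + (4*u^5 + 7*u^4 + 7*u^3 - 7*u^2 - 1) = 4*u^5 + 7*u^4 + 7*u^3 - 6*u^2 - 11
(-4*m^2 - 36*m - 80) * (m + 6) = -4*m^3 - 60*m^2 - 296*m - 480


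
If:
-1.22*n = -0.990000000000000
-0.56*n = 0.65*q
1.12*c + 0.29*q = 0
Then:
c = 0.18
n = 0.81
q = -0.70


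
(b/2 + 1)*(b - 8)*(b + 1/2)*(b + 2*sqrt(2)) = b^4/2 - 11*b^3/4 + sqrt(2)*b^3 - 19*b^2/2 - 11*sqrt(2)*b^2/2 - 19*sqrt(2)*b - 4*b - 8*sqrt(2)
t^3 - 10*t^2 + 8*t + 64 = (t - 8)*(t - 4)*(t + 2)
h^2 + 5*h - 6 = (h - 1)*(h + 6)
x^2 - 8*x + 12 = (x - 6)*(x - 2)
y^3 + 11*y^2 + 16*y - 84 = (y - 2)*(y + 6)*(y + 7)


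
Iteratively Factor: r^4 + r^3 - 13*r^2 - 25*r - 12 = (r + 1)*(r^3 - 13*r - 12) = (r + 1)*(r + 3)*(r^2 - 3*r - 4) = (r + 1)^2*(r + 3)*(r - 4)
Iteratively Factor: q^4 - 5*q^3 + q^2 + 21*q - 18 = (q - 3)*(q^3 - 2*q^2 - 5*q + 6) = (q - 3)^2*(q^2 + q - 2) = (q - 3)^2*(q + 2)*(q - 1)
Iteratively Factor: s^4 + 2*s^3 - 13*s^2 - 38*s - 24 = (s + 2)*(s^3 - 13*s - 12) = (s + 1)*(s + 2)*(s^2 - s - 12) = (s + 1)*(s + 2)*(s + 3)*(s - 4)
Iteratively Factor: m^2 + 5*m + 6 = (m + 3)*(m + 2)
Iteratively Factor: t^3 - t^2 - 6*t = (t)*(t^2 - t - 6) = t*(t + 2)*(t - 3)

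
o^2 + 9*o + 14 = (o + 2)*(o + 7)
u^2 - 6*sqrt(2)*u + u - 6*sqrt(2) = (u + 1)*(u - 6*sqrt(2))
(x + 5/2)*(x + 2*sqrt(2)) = x^2 + 5*x/2 + 2*sqrt(2)*x + 5*sqrt(2)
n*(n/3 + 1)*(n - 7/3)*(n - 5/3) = n^4/3 - n^3/3 - 73*n^2/27 + 35*n/9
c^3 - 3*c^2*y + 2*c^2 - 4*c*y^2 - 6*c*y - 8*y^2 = (c + 2)*(c - 4*y)*(c + y)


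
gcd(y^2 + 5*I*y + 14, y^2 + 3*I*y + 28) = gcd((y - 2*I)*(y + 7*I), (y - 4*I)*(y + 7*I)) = y + 7*I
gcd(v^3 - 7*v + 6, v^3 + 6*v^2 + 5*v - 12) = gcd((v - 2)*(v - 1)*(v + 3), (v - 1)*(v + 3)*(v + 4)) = v^2 + 2*v - 3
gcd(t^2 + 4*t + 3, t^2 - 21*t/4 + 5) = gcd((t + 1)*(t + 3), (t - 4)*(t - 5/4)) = 1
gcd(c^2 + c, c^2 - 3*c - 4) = c + 1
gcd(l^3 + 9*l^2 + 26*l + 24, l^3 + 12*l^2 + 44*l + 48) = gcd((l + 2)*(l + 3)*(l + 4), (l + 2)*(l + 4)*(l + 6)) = l^2 + 6*l + 8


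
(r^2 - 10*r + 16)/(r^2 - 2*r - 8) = (-r^2 + 10*r - 16)/(-r^2 + 2*r + 8)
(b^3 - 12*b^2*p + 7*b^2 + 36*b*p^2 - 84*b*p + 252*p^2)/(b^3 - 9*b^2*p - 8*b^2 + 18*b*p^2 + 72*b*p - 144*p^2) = (-b^2 + 6*b*p - 7*b + 42*p)/(-b^2 + 3*b*p + 8*b - 24*p)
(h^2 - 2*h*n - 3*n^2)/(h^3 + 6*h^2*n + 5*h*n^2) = (h - 3*n)/(h*(h + 5*n))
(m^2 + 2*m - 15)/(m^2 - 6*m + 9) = (m + 5)/(m - 3)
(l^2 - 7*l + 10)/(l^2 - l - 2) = (l - 5)/(l + 1)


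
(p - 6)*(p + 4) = p^2 - 2*p - 24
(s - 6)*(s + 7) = s^2 + s - 42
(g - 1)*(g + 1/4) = g^2 - 3*g/4 - 1/4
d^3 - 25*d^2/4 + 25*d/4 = d*(d - 5)*(d - 5/4)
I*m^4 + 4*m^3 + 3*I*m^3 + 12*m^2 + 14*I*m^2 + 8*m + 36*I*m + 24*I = (m + 2)*(m - 6*I)*(m + 2*I)*(I*m + I)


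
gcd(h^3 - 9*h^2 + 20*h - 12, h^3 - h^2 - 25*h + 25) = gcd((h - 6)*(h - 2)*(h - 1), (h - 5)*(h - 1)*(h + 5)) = h - 1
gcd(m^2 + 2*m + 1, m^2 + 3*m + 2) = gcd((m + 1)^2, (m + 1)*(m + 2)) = m + 1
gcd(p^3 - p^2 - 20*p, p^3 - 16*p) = p^2 + 4*p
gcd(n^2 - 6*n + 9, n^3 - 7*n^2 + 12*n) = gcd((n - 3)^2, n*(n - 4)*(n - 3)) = n - 3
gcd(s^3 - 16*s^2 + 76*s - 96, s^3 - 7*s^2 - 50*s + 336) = s^2 - 14*s + 48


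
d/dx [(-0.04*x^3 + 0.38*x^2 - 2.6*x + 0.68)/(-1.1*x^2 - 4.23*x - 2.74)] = (0.044*x^4 + 0.3384*x^3 - 4.1386*x^2 - 0.586399999999999*x + 10.0004)/(1.21*x^4 + 9.306*x^3 + 23.9209*x^2 + 23.1804*x + 7.5076)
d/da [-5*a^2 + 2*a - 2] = 2 - 10*a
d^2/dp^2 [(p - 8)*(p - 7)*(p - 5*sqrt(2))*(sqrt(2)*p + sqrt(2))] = 12*sqrt(2)*p^2 - 84*sqrt(2)*p - 60*p + 82*sqrt(2) + 280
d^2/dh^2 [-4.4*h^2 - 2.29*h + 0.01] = -8.80000000000000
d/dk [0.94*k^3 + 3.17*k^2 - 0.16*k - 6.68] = 2.82*k^2 + 6.34*k - 0.16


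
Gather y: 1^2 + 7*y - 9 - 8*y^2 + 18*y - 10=-8*y^2 + 25*y - 18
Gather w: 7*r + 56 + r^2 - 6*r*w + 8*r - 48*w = r^2 + 15*r + w*(-6*r - 48) + 56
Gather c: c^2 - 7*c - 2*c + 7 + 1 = c^2 - 9*c + 8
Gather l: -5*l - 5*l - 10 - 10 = -10*l - 20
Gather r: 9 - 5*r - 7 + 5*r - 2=0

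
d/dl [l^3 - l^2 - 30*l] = 3*l^2 - 2*l - 30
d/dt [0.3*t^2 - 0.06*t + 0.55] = 0.6*t - 0.06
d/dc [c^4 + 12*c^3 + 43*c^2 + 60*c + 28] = 4*c^3 + 36*c^2 + 86*c + 60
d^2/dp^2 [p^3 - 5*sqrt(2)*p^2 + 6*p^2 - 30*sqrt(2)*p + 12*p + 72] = 6*p - 10*sqrt(2) + 12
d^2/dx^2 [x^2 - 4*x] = 2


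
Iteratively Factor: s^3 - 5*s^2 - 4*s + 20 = (s + 2)*(s^2 - 7*s + 10) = (s - 5)*(s + 2)*(s - 2)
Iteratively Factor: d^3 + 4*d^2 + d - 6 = (d + 2)*(d^2 + 2*d - 3) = (d - 1)*(d + 2)*(d + 3)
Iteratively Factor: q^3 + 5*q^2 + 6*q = (q)*(q^2 + 5*q + 6) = q*(q + 2)*(q + 3)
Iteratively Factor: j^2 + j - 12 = (j - 3)*(j + 4)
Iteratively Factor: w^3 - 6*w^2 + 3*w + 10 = (w + 1)*(w^2 - 7*w + 10) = (w - 2)*(w + 1)*(w - 5)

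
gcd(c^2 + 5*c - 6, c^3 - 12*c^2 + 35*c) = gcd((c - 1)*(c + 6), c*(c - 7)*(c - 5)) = 1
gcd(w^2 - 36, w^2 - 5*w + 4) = 1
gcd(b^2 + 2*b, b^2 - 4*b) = b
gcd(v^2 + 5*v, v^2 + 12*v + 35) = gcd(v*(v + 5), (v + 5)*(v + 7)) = v + 5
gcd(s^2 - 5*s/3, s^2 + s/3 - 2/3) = 1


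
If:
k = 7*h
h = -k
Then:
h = 0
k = 0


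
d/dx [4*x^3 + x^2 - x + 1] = 12*x^2 + 2*x - 1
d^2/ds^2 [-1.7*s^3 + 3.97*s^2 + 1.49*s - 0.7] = 7.94 - 10.2*s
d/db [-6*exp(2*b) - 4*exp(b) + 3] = (-12*exp(b) - 4)*exp(b)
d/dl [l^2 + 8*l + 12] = 2*l + 8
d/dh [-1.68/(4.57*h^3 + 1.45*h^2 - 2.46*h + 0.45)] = (23.0328*h^2 + 4.872*h - 4.1328)/(4.57*h^3 + 1.45*h^2 - 2.46*h + 0.45)^2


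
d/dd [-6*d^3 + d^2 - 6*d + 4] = -18*d^2 + 2*d - 6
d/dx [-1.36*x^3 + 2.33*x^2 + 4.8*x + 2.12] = -4.08*x^2 + 4.66*x + 4.8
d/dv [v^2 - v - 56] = 2*v - 1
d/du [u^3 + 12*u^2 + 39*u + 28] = 3*u^2 + 24*u + 39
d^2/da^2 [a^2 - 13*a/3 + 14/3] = 2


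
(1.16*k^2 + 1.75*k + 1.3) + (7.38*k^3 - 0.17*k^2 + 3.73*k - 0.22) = 7.38*k^3 + 0.99*k^2 + 5.48*k + 1.08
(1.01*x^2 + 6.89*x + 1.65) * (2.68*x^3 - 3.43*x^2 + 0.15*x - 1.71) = 2.7068*x^5 + 15.0009*x^4 - 19.0592*x^3 - 6.3531*x^2 - 11.5344*x - 2.8215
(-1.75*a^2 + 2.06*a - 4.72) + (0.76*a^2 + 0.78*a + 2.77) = -0.99*a^2 + 2.84*a - 1.95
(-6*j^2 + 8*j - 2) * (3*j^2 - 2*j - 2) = -18*j^4 + 36*j^3 - 10*j^2 - 12*j + 4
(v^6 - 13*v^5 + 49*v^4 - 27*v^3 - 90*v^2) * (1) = v^6 - 13*v^5 + 49*v^4 - 27*v^3 - 90*v^2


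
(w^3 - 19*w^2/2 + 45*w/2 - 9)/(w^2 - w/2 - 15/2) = (2*w^2 - 13*w + 6)/(2*w + 5)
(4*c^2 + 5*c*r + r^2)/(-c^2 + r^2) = (4*c + r)/(-c + r)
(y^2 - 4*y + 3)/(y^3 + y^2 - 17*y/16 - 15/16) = 16*(y - 3)/(16*y^2 + 32*y + 15)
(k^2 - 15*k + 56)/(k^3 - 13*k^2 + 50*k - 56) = (k - 8)/(k^2 - 6*k + 8)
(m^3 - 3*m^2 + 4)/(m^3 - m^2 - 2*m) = (m - 2)/m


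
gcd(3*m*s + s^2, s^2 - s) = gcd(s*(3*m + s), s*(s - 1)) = s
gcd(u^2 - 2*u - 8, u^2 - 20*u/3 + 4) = 1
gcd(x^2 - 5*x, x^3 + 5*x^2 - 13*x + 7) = 1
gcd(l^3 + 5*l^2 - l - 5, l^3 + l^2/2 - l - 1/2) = l^2 - 1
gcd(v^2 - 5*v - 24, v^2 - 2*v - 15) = v + 3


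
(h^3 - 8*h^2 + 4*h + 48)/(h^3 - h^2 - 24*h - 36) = (h - 4)/(h + 3)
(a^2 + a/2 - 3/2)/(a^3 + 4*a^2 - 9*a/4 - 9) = 2*(a - 1)/(2*a^2 + 5*a - 12)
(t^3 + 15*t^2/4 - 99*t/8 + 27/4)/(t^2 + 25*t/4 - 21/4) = (t^2 + 9*t/2 - 9)/(t + 7)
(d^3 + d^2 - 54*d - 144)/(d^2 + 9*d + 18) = d - 8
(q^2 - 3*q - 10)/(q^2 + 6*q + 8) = (q - 5)/(q + 4)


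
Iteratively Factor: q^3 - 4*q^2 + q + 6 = (q - 3)*(q^2 - q - 2) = (q - 3)*(q - 2)*(q + 1)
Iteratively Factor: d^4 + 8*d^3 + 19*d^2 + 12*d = (d + 3)*(d^3 + 5*d^2 + 4*d) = (d + 1)*(d + 3)*(d^2 + 4*d) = d*(d + 1)*(d + 3)*(d + 4)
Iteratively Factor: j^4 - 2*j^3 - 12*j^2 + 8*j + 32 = (j + 2)*(j^3 - 4*j^2 - 4*j + 16) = (j - 4)*(j + 2)*(j^2 - 4) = (j - 4)*(j + 2)^2*(j - 2)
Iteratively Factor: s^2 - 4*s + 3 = (s - 1)*(s - 3)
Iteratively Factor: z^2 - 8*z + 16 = (z - 4)*(z - 4)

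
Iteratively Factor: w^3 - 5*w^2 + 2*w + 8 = (w - 4)*(w^2 - w - 2) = (w - 4)*(w - 2)*(w + 1)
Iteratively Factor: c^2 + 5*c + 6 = (c + 2)*(c + 3)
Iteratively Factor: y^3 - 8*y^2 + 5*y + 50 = (y - 5)*(y^2 - 3*y - 10) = (y - 5)^2*(y + 2)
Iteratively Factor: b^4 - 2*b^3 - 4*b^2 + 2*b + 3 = (b + 1)*(b^3 - 3*b^2 - b + 3) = (b - 1)*(b + 1)*(b^2 - 2*b - 3) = (b - 3)*(b - 1)*(b + 1)*(b + 1)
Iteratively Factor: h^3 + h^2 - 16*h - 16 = (h - 4)*(h^2 + 5*h + 4) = (h - 4)*(h + 1)*(h + 4)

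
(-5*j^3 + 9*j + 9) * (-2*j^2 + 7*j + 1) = 10*j^5 - 35*j^4 - 23*j^3 + 45*j^2 + 72*j + 9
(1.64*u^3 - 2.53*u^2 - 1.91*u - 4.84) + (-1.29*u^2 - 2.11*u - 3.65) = 1.64*u^3 - 3.82*u^2 - 4.02*u - 8.49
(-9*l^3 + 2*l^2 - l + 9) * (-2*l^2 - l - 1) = 18*l^5 + 5*l^4 + 9*l^3 - 19*l^2 - 8*l - 9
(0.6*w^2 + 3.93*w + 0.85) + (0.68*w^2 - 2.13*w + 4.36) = 1.28*w^2 + 1.8*w + 5.21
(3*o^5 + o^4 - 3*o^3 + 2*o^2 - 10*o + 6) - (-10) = 3*o^5 + o^4 - 3*o^3 + 2*o^2 - 10*o + 16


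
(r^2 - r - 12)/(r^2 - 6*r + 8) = (r + 3)/(r - 2)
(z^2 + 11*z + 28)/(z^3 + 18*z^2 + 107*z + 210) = (z + 4)/(z^2 + 11*z + 30)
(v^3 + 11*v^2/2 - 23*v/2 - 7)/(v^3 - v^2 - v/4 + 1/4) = 2*(v^2 + 5*v - 14)/(2*v^2 - 3*v + 1)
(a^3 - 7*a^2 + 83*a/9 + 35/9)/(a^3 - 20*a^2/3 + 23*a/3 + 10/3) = (a - 7/3)/(a - 2)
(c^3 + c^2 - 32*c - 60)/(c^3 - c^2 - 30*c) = (c + 2)/c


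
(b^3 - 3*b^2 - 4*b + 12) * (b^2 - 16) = b^5 - 3*b^4 - 20*b^3 + 60*b^2 + 64*b - 192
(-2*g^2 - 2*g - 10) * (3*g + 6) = -6*g^3 - 18*g^2 - 42*g - 60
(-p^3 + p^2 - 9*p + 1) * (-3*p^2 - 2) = 3*p^5 - 3*p^4 + 29*p^3 - 5*p^2 + 18*p - 2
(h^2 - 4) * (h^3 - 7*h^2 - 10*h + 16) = h^5 - 7*h^4 - 14*h^3 + 44*h^2 + 40*h - 64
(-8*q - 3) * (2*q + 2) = -16*q^2 - 22*q - 6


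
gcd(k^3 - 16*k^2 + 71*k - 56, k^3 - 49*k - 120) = k - 8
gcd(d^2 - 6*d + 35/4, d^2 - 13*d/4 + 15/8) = d - 5/2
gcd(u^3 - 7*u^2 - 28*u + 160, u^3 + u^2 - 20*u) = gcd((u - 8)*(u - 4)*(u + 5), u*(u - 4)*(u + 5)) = u^2 + u - 20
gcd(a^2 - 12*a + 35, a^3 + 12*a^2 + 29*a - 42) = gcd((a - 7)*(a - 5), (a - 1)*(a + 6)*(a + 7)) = 1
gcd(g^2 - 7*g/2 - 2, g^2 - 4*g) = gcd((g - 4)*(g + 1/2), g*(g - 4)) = g - 4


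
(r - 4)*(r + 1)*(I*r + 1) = I*r^3 + r^2 - 3*I*r^2 - 3*r - 4*I*r - 4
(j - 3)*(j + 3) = j^2 - 9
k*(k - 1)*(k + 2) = k^3 + k^2 - 2*k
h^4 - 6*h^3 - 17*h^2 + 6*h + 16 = (h - 8)*(h - 1)*(h + 1)*(h + 2)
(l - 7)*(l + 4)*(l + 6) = l^3 + 3*l^2 - 46*l - 168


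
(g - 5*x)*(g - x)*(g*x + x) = g^3*x - 6*g^2*x^2 + g^2*x + 5*g*x^3 - 6*g*x^2 + 5*x^3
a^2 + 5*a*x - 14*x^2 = (a - 2*x)*(a + 7*x)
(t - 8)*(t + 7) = t^2 - t - 56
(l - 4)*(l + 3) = l^2 - l - 12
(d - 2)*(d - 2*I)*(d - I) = d^3 - 2*d^2 - 3*I*d^2 - 2*d + 6*I*d + 4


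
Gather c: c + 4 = c + 4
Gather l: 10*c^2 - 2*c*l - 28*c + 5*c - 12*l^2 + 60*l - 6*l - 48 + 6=10*c^2 - 23*c - 12*l^2 + l*(54 - 2*c) - 42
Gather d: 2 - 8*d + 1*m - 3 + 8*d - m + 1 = 0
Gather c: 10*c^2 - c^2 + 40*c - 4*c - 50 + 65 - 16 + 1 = 9*c^2 + 36*c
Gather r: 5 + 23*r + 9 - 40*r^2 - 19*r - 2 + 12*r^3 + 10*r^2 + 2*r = 12*r^3 - 30*r^2 + 6*r + 12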